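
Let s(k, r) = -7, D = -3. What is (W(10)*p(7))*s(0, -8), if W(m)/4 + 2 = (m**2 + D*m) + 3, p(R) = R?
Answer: -13916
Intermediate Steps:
W(m) = 4 - 12*m + 4*m**2 (W(m) = -8 + 4*((m**2 - 3*m) + 3) = -8 + 4*(3 + m**2 - 3*m) = -8 + (12 - 12*m + 4*m**2) = 4 - 12*m + 4*m**2)
(W(10)*p(7))*s(0, -8) = ((4 - 12*10 + 4*10**2)*7)*(-7) = ((4 - 120 + 4*100)*7)*(-7) = ((4 - 120 + 400)*7)*(-7) = (284*7)*(-7) = 1988*(-7) = -13916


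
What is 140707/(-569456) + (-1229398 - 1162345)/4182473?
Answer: -1950495630219/2381734344688 ≈ -0.81894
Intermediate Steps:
140707/(-569456) + (-1229398 - 1162345)/4182473 = 140707*(-1/569456) - 2391743*1/4182473 = -140707/569456 - 2391743/4182473 = -1950495630219/2381734344688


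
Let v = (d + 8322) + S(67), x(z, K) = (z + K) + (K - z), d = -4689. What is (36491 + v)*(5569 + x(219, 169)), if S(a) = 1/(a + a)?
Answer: 31759676619/134 ≈ 2.3701e+8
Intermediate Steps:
S(a) = 1/(2*a)
x(z, K) = 2*K (x(z, K) = (K + z) + (K - z) = 2*K)
v = 486823/134 (v = (-4689 + 8322) + (½)/67 = 3633 + (½)*(1/67) = 3633 + 1/134 = 486823/134 ≈ 3633.0)
(36491 + v)*(5569 + x(219, 169)) = (36491 + 486823/134)*(5569 + 2*169) = 5376617*(5569 + 338)/134 = (5376617/134)*5907 = 31759676619/134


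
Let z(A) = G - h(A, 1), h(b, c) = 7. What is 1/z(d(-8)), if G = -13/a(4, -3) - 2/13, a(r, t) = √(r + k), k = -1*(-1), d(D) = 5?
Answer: -6045/14684 + 2197*√5/14684 ≈ -0.077115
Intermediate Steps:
k = 1
a(r, t) = √(1 + r) (a(r, t) = √(r + 1) = √(1 + r))
G = -2/13 - 13*√5/5 (G = -13/√(1 + 4) - 2/13 = -13*√5/5 - 2*1/13 = -13*√5/5 - 2/13 = -2/13 - 13*√5/5 ≈ -5.9676)
z(A) = -93/13 - 13*√5/5 (z(A) = (-2/13 - 13*√5/5) - 1*7 = (-2/13 - 13*√5/5) - 7 = -93/13 - 13*√5/5)
1/z(d(-8)) = 1/(-93/13 - 13*√5/5)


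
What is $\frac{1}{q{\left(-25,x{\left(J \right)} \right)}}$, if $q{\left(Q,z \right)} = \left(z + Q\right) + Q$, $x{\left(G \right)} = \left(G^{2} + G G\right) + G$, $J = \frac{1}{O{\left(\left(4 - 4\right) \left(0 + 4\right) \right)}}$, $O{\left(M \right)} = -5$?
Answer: $- \frac{25}{1253} \approx -0.019952$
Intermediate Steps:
$J = - \frac{1}{5}$ ($J = \frac{1}{-5} = - \frac{1}{5} \approx -0.2$)
$x{\left(G \right)} = G + 2 G^{2}$ ($x{\left(G \right)} = \left(G^{2} + G^{2}\right) + G = 2 G^{2} + G = G + 2 G^{2}$)
$q{\left(Q,z \right)} = z + 2 Q$ ($q{\left(Q,z \right)} = \left(Q + z\right) + Q = z + 2 Q$)
$\frac{1}{q{\left(-25,x{\left(J \right)} \right)}} = \frac{1}{- \frac{1 + 2 \left(- \frac{1}{5}\right)}{5} + 2 \left(-25\right)} = \frac{1}{- \frac{1 - \frac{2}{5}}{5} - 50} = \frac{1}{\left(- \frac{1}{5}\right) \frac{3}{5} - 50} = \frac{1}{- \frac{3}{25} - 50} = \frac{1}{- \frac{1253}{25}} = - \frac{25}{1253}$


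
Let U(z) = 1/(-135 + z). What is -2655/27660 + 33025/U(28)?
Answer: -6516096877/1844 ≈ -3.5337e+6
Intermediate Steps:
-2655/27660 + 33025/U(28) = -2655/27660 + 33025/(1/(-135 + 28)) = -2655*1/27660 + 33025/(1/(-107)) = -177/1844 + 33025/(-1/107) = -177/1844 + 33025*(-107) = -177/1844 - 3533675 = -6516096877/1844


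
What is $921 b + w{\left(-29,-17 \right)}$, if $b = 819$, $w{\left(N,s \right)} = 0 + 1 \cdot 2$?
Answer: $754301$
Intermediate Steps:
$w{\left(N,s \right)} = 2$ ($w{\left(N,s \right)} = 0 + 2 = 2$)
$921 b + w{\left(-29,-17 \right)} = 921 \cdot 819 + 2 = 754299 + 2 = 754301$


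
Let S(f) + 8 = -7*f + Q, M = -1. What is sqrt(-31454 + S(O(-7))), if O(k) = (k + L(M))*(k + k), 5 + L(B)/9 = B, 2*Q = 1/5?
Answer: I*sqrt(3743990)/10 ≈ 193.49*I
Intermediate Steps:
Q = 1/10 (Q = (1/2)/5 = (1/2)*(1/5) = 1/10 ≈ 0.10000)
L(B) = -45 + 9*B
O(k) = 2*k*(-54 + k) (O(k) = (k + (-45 + 9*(-1)))*(k + k) = (k + (-45 - 9))*(2*k) = (k - 54)*(2*k) = (-54 + k)*(2*k) = 2*k*(-54 + k))
S(f) = -79/10 - 7*f (S(f) = -8 + (-7*f + 1/10) = -8 + (1/10 - 7*f) = -79/10 - 7*f)
sqrt(-31454 + S(O(-7))) = sqrt(-31454 + (-79/10 - 14*(-7)*(-54 - 7))) = sqrt(-31454 + (-79/10 - 14*(-7)*(-61))) = sqrt(-31454 + (-79/10 - 7*854)) = sqrt(-31454 + (-79/10 - 5978)) = sqrt(-31454 - 59859/10) = sqrt(-374399/10) = I*sqrt(3743990)/10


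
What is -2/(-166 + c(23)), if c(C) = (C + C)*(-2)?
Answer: 1/129 ≈ 0.0077519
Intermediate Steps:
c(C) = -4*C (c(C) = (2*C)*(-2) = -4*C)
-2/(-166 + c(23)) = -2/(-166 - 4*23) = -2/(-166 - 92) = -2/(-258) = -1/258*(-2) = 1/129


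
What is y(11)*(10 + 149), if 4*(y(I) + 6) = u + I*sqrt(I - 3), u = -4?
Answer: -1113 + 1749*sqrt(2)/2 ≈ 123.73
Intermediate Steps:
y(I) = -7 + I*sqrt(-3 + I)/4 (y(I) = -6 + (-4 + I*sqrt(I - 3))/4 = -6 + (-4 + I*sqrt(-3 + I))/4 = -6 + (-1 + I*sqrt(-3 + I)/4) = -7 + I*sqrt(-3 + I)/4)
y(11)*(10 + 149) = (-7 + (1/4)*11*sqrt(-3 + 11))*(10 + 149) = (-7 + (1/4)*11*sqrt(8))*159 = (-7 + (1/4)*11*(2*sqrt(2)))*159 = (-7 + 11*sqrt(2)/2)*159 = -1113 + 1749*sqrt(2)/2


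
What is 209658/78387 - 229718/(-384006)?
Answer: 16419472469/5016846387 ≈ 3.2729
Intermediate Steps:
209658/78387 - 229718/(-384006) = 209658*(1/78387) - 229718*(-1/384006) = 69886/26129 + 114859/192003 = 16419472469/5016846387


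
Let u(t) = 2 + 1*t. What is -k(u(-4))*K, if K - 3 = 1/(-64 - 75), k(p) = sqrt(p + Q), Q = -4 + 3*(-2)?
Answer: -832*I*sqrt(3)/139 ≈ -10.367*I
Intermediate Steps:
u(t) = 2 + t
Q = -10 (Q = -4 - 6 = -10)
k(p) = sqrt(-10 + p) (k(p) = sqrt(p - 10) = sqrt(-10 + p))
K = 416/139 (K = 3 + 1/(-64 - 75) = 3 + 1/(-139) = 3 - 1/139 = 416/139 ≈ 2.9928)
-k(u(-4))*K = -sqrt(-10 + (2 - 4))*416/139 = -sqrt(-10 - 2)*416/139 = -sqrt(-12)*416/139 = -2*I*sqrt(3)*416/139 = -832*I*sqrt(3)/139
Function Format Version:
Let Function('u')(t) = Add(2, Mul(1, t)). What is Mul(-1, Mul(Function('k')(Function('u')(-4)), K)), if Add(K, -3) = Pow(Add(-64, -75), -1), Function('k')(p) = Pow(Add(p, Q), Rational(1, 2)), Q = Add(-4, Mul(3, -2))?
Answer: Mul(Rational(-832, 139), I, Pow(3, Rational(1, 2))) ≈ Mul(-10.367, I)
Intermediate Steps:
Function('u')(t) = Add(2, t)
Q = -10 (Q = Add(-4, -6) = -10)
Function('k')(p) = Pow(Add(-10, p), Rational(1, 2)) (Function('k')(p) = Pow(Add(p, -10), Rational(1, 2)) = Pow(Add(-10, p), Rational(1, 2)))
K = Rational(416, 139) (K = Add(3, Pow(Add(-64, -75), -1)) = Add(3, Pow(-139, -1)) = Add(3, Rational(-1, 139)) = Rational(416, 139) ≈ 2.9928)
Mul(-1, Mul(Function('k')(Function('u')(-4)), K)) = Mul(-1, Mul(Pow(Add(-10, Add(2, -4)), Rational(1, 2)), Rational(416, 139))) = Mul(-1, Mul(Pow(Add(-10, -2), Rational(1, 2)), Rational(416, 139))) = Mul(-1, Mul(Pow(-12, Rational(1, 2)), Rational(416, 139))) = Mul(-1, Mul(Mul(2, I, Pow(3, Rational(1, 2))), Rational(416, 139))) = Mul(-1, Mul(Rational(832, 139), I, Pow(3, Rational(1, 2)))) = Mul(Rational(-832, 139), I, Pow(3, Rational(1, 2)))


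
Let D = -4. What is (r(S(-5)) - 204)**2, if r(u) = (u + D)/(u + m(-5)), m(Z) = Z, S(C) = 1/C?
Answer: 27910089/676 ≈ 41287.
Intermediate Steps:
S(C) = 1/C
r(u) = (-4 + u)/(-5 + u) (r(u) = (u - 4)/(u - 5) = (-4 + u)/(-5 + u))
(r(S(-5)) - 204)**2 = ((-4 + 1/(-5))/(-5 + 1/(-5)) - 204)**2 = ((-4 - 1/5)/(-5 - 1/5) - 204)**2 = (-21/5/(-26/5) - 204)**2 = (-5/26*(-21/5) - 204)**2 = (21/26 - 204)**2 = (-5283/26)**2 = 27910089/676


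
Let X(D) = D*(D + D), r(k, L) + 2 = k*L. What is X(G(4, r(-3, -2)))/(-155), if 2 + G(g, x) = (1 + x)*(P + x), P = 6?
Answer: -4608/155 ≈ -29.729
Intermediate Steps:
r(k, L) = -2 + L*k (r(k, L) = -2 + k*L = -2 + L*k)
G(g, x) = -2 + (1 + x)*(6 + x)
X(D) = 2*D² (X(D) = D*(2*D) = 2*D²)
X(G(4, r(-3, -2)))/(-155) = (2*(4 + (-2 - 2*(-3))² + 7*(-2 - 2*(-3)))²)/(-155) = (2*(4 + (-2 + 6)² + 7*(-2 + 6))²)*(-1/155) = (2*(4 + 4² + 7*4)²)*(-1/155) = (2*(4 + 16 + 28)²)*(-1/155) = (2*48²)*(-1/155) = (2*2304)*(-1/155) = 4608*(-1/155) = -4608/155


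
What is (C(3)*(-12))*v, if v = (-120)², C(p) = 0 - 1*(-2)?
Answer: -345600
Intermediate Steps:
C(p) = 2 (C(p) = 0 + 2 = 2)
v = 14400
(C(3)*(-12))*v = (2*(-12))*14400 = -24*14400 = -345600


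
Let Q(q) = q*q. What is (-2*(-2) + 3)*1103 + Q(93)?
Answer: 16370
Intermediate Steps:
Q(q) = q²
(-2*(-2) + 3)*1103 + Q(93) = (-2*(-2) + 3)*1103 + 93² = (4 + 3)*1103 + 8649 = 7*1103 + 8649 = 7721 + 8649 = 16370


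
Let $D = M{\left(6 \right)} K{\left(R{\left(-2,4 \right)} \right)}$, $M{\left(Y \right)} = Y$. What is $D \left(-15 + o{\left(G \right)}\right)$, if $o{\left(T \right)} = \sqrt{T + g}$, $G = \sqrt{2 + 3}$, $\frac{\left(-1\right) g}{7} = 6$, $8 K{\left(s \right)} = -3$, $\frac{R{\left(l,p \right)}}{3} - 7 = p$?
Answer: $\frac{135}{4} - \frac{9 \sqrt{-42 + \sqrt{5}}}{4} \approx 33.75 - 14.188 i$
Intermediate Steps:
$R{\left(l,p \right)} = 21 + 3 p$
$K{\left(s \right)} = - \frac{3}{8}$ ($K{\left(s \right)} = \frac{1}{8} \left(-3\right) = - \frac{3}{8}$)
$g = -42$ ($g = \left(-7\right) 6 = -42$)
$G = \sqrt{5} \approx 2.2361$
$o{\left(T \right)} = \sqrt{-42 + T}$ ($o{\left(T \right)} = \sqrt{T - 42} = \sqrt{-42 + T}$)
$D = - \frac{9}{4}$ ($D = 6 \left(- \frac{3}{8}\right) = - \frac{9}{4} \approx -2.25$)
$D \left(-15 + o{\left(G \right)}\right) = - \frac{9 \left(-15 + \sqrt{-42 + \sqrt{5}}\right)}{4} = \frac{135}{4} - \frac{9 \sqrt{-42 + \sqrt{5}}}{4}$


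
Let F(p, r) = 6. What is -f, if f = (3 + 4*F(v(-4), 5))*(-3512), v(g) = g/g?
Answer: 94824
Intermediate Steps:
v(g) = 1
f = -94824 (f = (3 + 4*6)*(-3512) = (3 + 24)*(-3512) = 27*(-3512) = -94824)
-f = -1*(-94824) = 94824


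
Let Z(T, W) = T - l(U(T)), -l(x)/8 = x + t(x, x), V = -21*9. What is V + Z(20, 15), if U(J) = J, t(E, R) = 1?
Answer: -1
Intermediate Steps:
V = -189
l(x) = -8 - 8*x (l(x) = -8*(x + 1) = -8*(1 + x) = -8 - 8*x)
Z(T, W) = 8 + 9*T (Z(T, W) = T - (-8 - 8*T) = T + (8 + 8*T) = 8 + 9*T)
V + Z(20, 15) = -189 + (8 + 9*20) = -189 + (8 + 180) = -189 + 188 = -1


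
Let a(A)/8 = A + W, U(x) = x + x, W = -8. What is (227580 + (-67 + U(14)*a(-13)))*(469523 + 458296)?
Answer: 206726423571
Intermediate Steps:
U(x) = 2*x
a(A) = -64 + 8*A (a(A) = 8*(A - 8) = 8*(-8 + A) = -64 + 8*A)
(227580 + (-67 + U(14)*a(-13)))*(469523 + 458296) = (227580 + (-67 + (2*14)*(-64 + 8*(-13))))*(469523 + 458296) = (227580 + (-67 + 28*(-64 - 104)))*927819 = (227580 + (-67 + 28*(-168)))*927819 = (227580 + (-67 - 4704))*927819 = (227580 - 4771)*927819 = 222809*927819 = 206726423571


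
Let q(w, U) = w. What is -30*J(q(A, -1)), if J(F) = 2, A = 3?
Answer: -60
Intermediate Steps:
-30*J(q(A, -1)) = -30*2 = -60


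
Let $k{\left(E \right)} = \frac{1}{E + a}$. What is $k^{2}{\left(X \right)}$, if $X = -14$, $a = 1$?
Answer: $\frac{1}{169} \approx 0.0059172$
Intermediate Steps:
$k{\left(E \right)} = \frac{1}{1 + E}$ ($k{\left(E \right)} = \frac{1}{E + 1} = \frac{1}{1 + E}$)
$k^{2}{\left(X \right)} = \left(\frac{1}{1 - 14}\right)^{2} = \left(\frac{1}{-13}\right)^{2} = \left(- \frac{1}{13}\right)^{2} = \frac{1}{169}$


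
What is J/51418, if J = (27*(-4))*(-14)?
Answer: 756/25709 ≈ 0.029406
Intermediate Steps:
J = 1512 (J = -108*(-14) = 1512)
J/51418 = 1512/51418 = 1512*(1/51418) = 756/25709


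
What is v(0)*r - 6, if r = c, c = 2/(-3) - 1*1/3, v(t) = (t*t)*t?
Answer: -6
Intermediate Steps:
v(t) = t³ (v(t) = t²*t = t³)
c = -1 (c = 2*(-⅓) - 1*⅓ = -⅔ - ⅓ = -1)
r = -1
v(0)*r - 6 = 0³*(-1) - 6 = 0*(-1) - 6 = 0 - 6 = -6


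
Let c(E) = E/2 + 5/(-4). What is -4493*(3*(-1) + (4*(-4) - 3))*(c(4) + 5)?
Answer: 1136729/2 ≈ 5.6836e+5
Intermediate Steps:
c(E) = -5/4 + E/2 (c(E) = E*(1/2) + 5*(-1/4) = E/2 - 5/4 = -5/4 + E/2)
-4493*(3*(-1) + (4*(-4) - 3))*(c(4) + 5) = -4493*(3*(-1) + (4*(-4) - 3))*((-5/4 + (1/2)*4) + 5) = -4493*(-3 + (-16 - 3))*((-5/4 + 2) + 5) = -4493*(-3 - 19)*(3/4 + 5) = -(-98846)*23/4 = -4493*(-253/2) = 1136729/2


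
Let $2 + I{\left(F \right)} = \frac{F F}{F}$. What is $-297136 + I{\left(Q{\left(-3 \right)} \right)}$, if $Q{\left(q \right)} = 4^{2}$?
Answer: $-297122$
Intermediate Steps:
$Q{\left(q \right)} = 16$
$I{\left(F \right)} = -2 + F$ ($I{\left(F \right)} = -2 + \frac{F F}{F} = -2 + \frac{F^{2}}{F} = -2 + F$)
$-297136 + I{\left(Q{\left(-3 \right)} \right)} = -297136 + \left(-2 + 16\right) = -297136 + 14 = -297122$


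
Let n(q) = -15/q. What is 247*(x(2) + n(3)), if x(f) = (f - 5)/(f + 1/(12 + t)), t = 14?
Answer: -84721/53 ≈ -1598.5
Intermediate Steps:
x(f) = (-5 + f)/(1/26 + f) (x(f) = (f - 5)/(f + 1/(12 + 14)) = (-5 + f)/(f + 1/26) = (-5 + f)/(1/26 + f))
247*(x(2) + n(3)) = 247*(26*(-5 + 2)/(1 + 26*2) - 15/3) = 247*(26*(-3)/(1 + 52) - 15*⅓) = 247*(26*(-3)/53 - 5) = 247*(26*(1/53)*(-3) - 5) = 247*(-78/53 - 5) = 247*(-343/53) = -84721/53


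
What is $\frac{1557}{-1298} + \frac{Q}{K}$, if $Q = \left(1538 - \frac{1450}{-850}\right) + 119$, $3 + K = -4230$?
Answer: $- \frac{148644281}{93405378} \approx -1.5914$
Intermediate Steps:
$K = -4233$ ($K = -3 - 4230 = -4233$)
$Q = \frac{28198}{17}$ ($Q = \left(1538 - - \frac{29}{17}\right) + 119 = \left(1538 + \frac{29}{17}\right) + 119 = \frac{26175}{17} + 119 = \frac{28198}{17} \approx 1658.7$)
$\frac{1557}{-1298} + \frac{Q}{K} = \frac{1557}{-1298} + \frac{28198}{17 \left(-4233\right)} = 1557 \left(- \frac{1}{1298}\right) + \frac{28198}{17} \left(- \frac{1}{4233}\right) = - \frac{1557}{1298} - \frac{28198}{71961} = - \frac{148644281}{93405378}$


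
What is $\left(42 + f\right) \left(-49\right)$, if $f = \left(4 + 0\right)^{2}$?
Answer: $-2842$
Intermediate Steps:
$f = 16$ ($f = 4^{2} = 16$)
$\left(42 + f\right) \left(-49\right) = \left(42 + 16\right) \left(-49\right) = 58 \left(-49\right) = -2842$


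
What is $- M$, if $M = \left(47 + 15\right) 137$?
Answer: $-8494$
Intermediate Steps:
$M = 8494$ ($M = 62 \cdot 137 = 8494$)
$- M = \left(-1\right) 8494 = -8494$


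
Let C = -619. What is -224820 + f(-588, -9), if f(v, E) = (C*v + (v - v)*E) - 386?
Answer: 138766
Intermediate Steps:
f(v, E) = -386 - 619*v (f(v, E) = (-619*v + (v - v)*E) - 386 = (-619*v + 0*E) - 386 = (-619*v + 0) - 386 = -619*v - 386 = -386 - 619*v)
-224820 + f(-588, -9) = -224820 + (-386 - 619*(-588)) = -224820 + (-386 + 363972) = -224820 + 363586 = 138766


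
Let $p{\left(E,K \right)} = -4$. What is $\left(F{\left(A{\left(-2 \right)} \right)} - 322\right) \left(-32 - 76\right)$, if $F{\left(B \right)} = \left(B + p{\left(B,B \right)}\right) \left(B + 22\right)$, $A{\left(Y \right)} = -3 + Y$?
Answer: $51300$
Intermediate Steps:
$F{\left(B \right)} = \left(-4 + B\right) \left(22 + B\right)$ ($F{\left(B \right)} = \left(B - 4\right) \left(B + 22\right) = \left(-4 + B\right) \left(22 + B\right)$)
$\left(F{\left(A{\left(-2 \right)} \right)} - 322\right) \left(-32 - 76\right) = \left(\left(-88 + \left(-3 - 2\right)^{2} + 18 \left(-3 - 2\right)\right) - 322\right) \left(-32 - 76\right) = \left(\left(-88 + \left(-5\right)^{2} + 18 \left(-5\right)\right) - 322\right) \left(-32 - 76\right) = \left(\left(-88 + 25 - 90\right) - 322\right) \left(-108\right) = \left(-153 - 322\right) \left(-108\right) = \left(-475\right) \left(-108\right) = 51300$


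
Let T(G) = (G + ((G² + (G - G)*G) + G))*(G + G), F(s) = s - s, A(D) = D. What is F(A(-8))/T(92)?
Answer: 0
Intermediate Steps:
F(s) = 0
T(G) = 2*G*(G² + 2*G) (T(G) = (G + ((G² + 0*G) + G))*(2*G) = (G + ((G² + 0) + G))*(2*G) = (G + (G² + G))*(2*G) = (G + (G + G²))*(2*G) = (G² + 2*G)*(2*G) = 2*G*(G² + 2*G))
F(A(-8))/T(92) = 0/((2*92²*(2 + 92))) = 0/((2*8464*94)) = 0/1591232 = 0*(1/1591232) = 0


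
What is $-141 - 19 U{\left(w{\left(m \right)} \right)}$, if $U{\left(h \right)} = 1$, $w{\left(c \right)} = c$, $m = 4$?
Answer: $-160$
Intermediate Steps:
$-141 - 19 U{\left(w{\left(m \right)} \right)} = -141 - 19 = -160$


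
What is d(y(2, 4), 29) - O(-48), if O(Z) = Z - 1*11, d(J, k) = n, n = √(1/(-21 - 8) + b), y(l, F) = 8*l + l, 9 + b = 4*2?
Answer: 59 + I*√870/29 ≈ 59.0 + 1.0171*I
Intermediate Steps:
b = -1 (b = -9 + 4*2 = -9 + 8 = -1)
y(l, F) = 9*l
n = I*√870/29 (n = √(1/(-21 - 8) - 1) = √(1/(-29) - 1) = √(-1/29 - 1) = √(-30/29) = I*√870/29 ≈ 1.0171*I)
d(J, k) = I*√870/29
O(Z) = -11 + Z (O(Z) = Z - 11 = -11 + Z)
d(y(2, 4), 29) - O(-48) = I*√870/29 - (-11 - 48) = I*√870/29 - 1*(-59) = I*√870/29 + 59 = 59 + I*√870/29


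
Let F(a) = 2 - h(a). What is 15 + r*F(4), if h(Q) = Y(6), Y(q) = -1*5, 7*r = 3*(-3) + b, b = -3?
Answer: 3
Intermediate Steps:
r = -12/7 (r = (3*(-3) - 3)/7 = (-9 - 3)/7 = (⅐)*(-12) = -12/7 ≈ -1.7143)
Y(q) = -5
h(Q) = -5
F(a) = 7 (F(a) = 2 - 1*(-5) = 2 + 5 = 7)
15 + r*F(4) = 15 - 12/7*7 = 15 - 12 = 3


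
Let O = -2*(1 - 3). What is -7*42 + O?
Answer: -290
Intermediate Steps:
O = 4 (O = -2*(-2) = 4)
-7*42 + O = -7*42 + 4 = -294 + 4 = -290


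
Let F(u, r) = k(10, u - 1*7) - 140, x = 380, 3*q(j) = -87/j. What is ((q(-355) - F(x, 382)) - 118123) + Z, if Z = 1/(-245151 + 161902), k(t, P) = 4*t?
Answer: -3487977924219/29553395 ≈ -1.1802e+5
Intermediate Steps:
q(j) = -29/j (q(j) = (-87/j)/3 = -29/j)
F(u, r) = -100 (F(u, r) = 4*10 - 140 = 40 - 140 = -100)
Z = -1/83249 (Z = 1/(-83249) = -1/83249 ≈ -1.2012e-5)
((q(-355) - F(x, 382)) - 118123) + Z = ((-29/(-355) - 1*(-100)) - 118123) - 1/83249 = ((-29*(-1/355) + 100) - 118123) - 1/83249 = ((29/355 + 100) - 118123) - 1/83249 = (35529/355 - 118123) - 1/83249 = -41898136/355 - 1/83249 = -3487977924219/29553395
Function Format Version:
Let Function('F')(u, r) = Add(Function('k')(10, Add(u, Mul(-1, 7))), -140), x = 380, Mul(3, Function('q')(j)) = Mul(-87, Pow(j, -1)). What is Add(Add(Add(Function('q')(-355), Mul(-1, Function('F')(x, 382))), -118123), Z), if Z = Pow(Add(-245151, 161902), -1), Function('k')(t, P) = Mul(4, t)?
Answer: Rational(-3487977924219, 29553395) ≈ -1.1802e+5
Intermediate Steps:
Function('q')(j) = Mul(-29, Pow(j, -1)) (Function('q')(j) = Mul(Rational(1, 3), Mul(-87, Pow(j, -1))) = Mul(-29, Pow(j, -1)))
Function('F')(u, r) = -100 (Function('F')(u, r) = Add(Mul(4, 10), -140) = Add(40, -140) = -100)
Z = Rational(-1, 83249) (Z = Pow(-83249, -1) = Rational(-1, 83249) ≈ -1.2012e-5)
Add(Add(Add(Function('q')(-355), Mul(-1, Function('F')(x, 382))), -118123), Z) = Add(Add(Add(Mul(-29, Pow(-355, -1)), Mul(-1, -100)), -118123), Rational(-1, 83249)) = Add(Add(Add(Mul(-29, Rational(-1, 355)), 100), -118123), Rational(-1, 83249)) = Add(Add(Add(Rational(29, 355), 100), -118123), Rational(-1, 83249)) = Add(Add(Rational(35529, 355), -118123), Rational(-1, 83249)) = Add(Rational(-41898136, 355), Rational(-1, 83249)) = Rational(-3487977924219, 29553395)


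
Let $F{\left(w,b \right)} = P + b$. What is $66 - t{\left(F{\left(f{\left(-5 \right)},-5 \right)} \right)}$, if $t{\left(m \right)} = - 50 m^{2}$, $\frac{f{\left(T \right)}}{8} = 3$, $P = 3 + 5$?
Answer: $516$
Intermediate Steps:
$P = 8$
$f{\left(T \right)} = 24$ ($f{\left(T \right)} = 8 \cdot 3 = 24$)
$F{\left(w,b \right)} = 8 + b$
$66 - t{\left(F{\left(f{\left(-5 \right)},-5 \right)} \right)} = 66 - - 50 \left(8 - 5\right)^{2} = 66 - - 50 \cdot 3^{2} = 66 - \left(-50\right) 9 = 66 - -450 = 66 + 450 = 516$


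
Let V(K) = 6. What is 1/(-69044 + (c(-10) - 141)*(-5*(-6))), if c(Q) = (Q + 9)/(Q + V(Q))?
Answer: -2/146533 ≈ -1.3649e-5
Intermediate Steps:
c(Q) = (9 + Q)/(6 + Q) (c(Q) = (Q + 9)/(Q + 6) = (9 + Q)/(6 + Q))
1/(-69044 + (c(-10) - 141)*(-5*(-6))) = 1/(-69044 + ((9 - 10)/(6 - 10) - 141)*(-5*(-6))) = 1/(-69044 + (-1/(-4) - 141)*30) = 1/(-69044 + (-¼*(-1) - 141)*30) = 1/(-69044 + (¼ - 141)*30) = 1/(-69044 - 563/4*30) = 1/(-69044 - 8445/2) = 1/(-146533/2) = -2/146533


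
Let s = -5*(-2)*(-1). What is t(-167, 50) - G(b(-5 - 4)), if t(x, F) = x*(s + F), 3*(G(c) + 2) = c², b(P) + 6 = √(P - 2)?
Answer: -20059/3 + 4*I*√11 ≈ -6686.3 + 13.266*I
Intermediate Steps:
s = -10 (s = 10*(-1) = -10)
b(P) = -6 + √(-2 + P) (b(P) = -6 + √(P - 2) = -6 + √(-2 + P))
G(c) = -2 + c²/3
t(x, F) = x*(-10 + F)
t(-167, 50) - G(b(-5 - 4)) = -167*(-10 + 50) - (-2 + (-6 + √(-2 + (-5 - 4)))²/3) = -167*40 - (-2 + (-6 + √(-2 - 9))²/3) = -6680 - (-2 + (-6 + √(-11))²/3) = -6680 - (-2 + (-6 + I*√11)²/3) = -6680 + (2 - (-6 + I*√11)²/3) = -6678 - (-6 + I*√11)²/3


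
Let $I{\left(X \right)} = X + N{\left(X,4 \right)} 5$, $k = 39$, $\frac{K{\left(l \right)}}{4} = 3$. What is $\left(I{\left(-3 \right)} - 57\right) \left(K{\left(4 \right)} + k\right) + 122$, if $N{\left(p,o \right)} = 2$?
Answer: $-2428$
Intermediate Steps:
$K{\left(l \right)} = 12$ ($K{\left(l \right)} = 4 \cdot 3 = 12$)
$I{\left(X \right)} = 10 + X$ ($I{\left(X \right)} = X + 2 \cdot 5 = X + 10 = 10 + X$)
$\left(I{\left(-3 \right)} - 57\right) \left(K{\left(4 \right)} + k\right) + 122 = \left(\left(10 - 3\right) - 57\right) \left(12 + 39\right) + 122 = \left(7 - 57\right) 51 + 122 = \left(-50\right) 51 + 122 = -2550 + 122 = -2428$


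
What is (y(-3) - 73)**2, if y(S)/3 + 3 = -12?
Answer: 13924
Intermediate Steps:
y(S) = -45 (y(S) = -9 + 3*(-12) = -9 - 36 = -45)
(y(-3) - 73)**2 = (-45 - 73)**2 = (-118)**2 = 13924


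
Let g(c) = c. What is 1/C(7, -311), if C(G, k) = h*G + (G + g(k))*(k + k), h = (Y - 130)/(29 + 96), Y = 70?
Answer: 25/4727116 ≈ 5.2886e-6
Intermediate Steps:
h = -12/25 (h = (70 - 130)/(29 + 96) = -60/125 = -60*1/125 = -12/25 ≈ -0.48000)
C(G, k) = -12*G/25 + 2*k*(G + k) (C(G, k) = -12*G/25 + (G + k)*(k + k) = -12*G/25 + (G + k)*(2*k) = -12*G/25 + 2*k*(G + k))
1/C(7, -311) = 1/(2*(-311)**2 - 12/25*7 + 2*7*(-311)) = 1/(2*96721 - 84/25 - 4354) = 1/(193442 - 84/25 - 4354) = 1/(4727116/25) = 25/4727116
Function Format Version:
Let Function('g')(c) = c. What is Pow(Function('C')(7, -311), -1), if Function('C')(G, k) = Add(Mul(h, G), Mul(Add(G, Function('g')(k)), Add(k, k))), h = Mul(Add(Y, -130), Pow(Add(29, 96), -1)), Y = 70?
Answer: Rational(25, 4727116) ≈ 5.2886e-6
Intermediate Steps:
h = Rational(-12, 25) (h = Mul(Add(70, -130), Pow(Add(29, 96), -1)) = Mul(-60, Pow(125, -1)) = Mul(-60, Rational(1, 125)) = Rational(-12, 25) ≈ -0.48000)
Function('C')(G, k) = Add(Mul(Rational(-12, 25), G), Mul(2, k, Add(G, k))) (Function('C')(G, k) = Add(Mul(Rational(-12, 25), G), Mul(Add(G, k), Add(k, k))) = Add(Mul(Rational(-12, 25), G), Mul(Add(G, k), Mul(2, k))) = Add(Mul(Rational(-12, 25), G), Mul(2, k, Add(G, k))))
Pow(Function('C')(7, -311), -1) = Pow(Add(Mul(2, Pow(-311, 2)), Mul(Rational(-12, 25), 7), Mul(2, 7, -311)), -1) = Pow(Add(Mul(2, 96721), Rational(-84, 25), -4354), -1) = Pow(Add(193442, Rational(-84, 25), -4354), -1) = Pow(Rational(4727116, 25), -1) = Rational(25, 4727116)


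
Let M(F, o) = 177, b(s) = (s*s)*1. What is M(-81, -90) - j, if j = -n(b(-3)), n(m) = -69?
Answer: 108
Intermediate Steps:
b(s) = s² (b(s) = s²*1 = s²)
j = 69 (j = -1*(-69) = 69)
M(-81, -90) - j = 177 - 1*69 = 177 - 69 = 108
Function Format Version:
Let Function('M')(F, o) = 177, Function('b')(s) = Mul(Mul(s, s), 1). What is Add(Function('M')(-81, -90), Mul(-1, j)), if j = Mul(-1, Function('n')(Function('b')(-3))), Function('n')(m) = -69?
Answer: 108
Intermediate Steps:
Function('b')(s) = Pow(s, 2) (Function('b')(s) = Mul(Pow(s, 2), 1) = Pow(s, 2))
j = 69 (j = Mul(-1, -69) = 69)
Add(Function('M')(-81, -90), Mul(-1, j)) = Add(177, Mul(-1, 69)) = Add(177, -69) = 108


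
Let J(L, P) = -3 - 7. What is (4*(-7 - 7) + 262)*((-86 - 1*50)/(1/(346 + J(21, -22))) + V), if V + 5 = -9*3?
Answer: -9419968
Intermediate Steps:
J(L, P) = -10
V = -32 (V = -5 - 9*3 = -5 - 27 = -32)
(4*(-7 - 7) + 262)*((-86 - 1*50)/(1/(346 + J(21, -22))) + V) = (4*(-7 - 7) + 262)*((-86 - 1*50)/(1/(346 - 10)) - 32) = (4*(-14) + 262)*((-86 - 50)/(1/336) - 32) = (-56 + 262)*(-136/1/336 - 32) = 206*(-136*336 - 32) = 206*(-45696 - 32) = 206*(-45728) = -9419968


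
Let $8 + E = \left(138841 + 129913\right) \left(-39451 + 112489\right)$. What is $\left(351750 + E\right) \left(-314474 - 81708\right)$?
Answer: $-7776896720387708$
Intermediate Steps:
$E = 19629254644$ ($E = -8 + \left(138841 + 129913\right) \left(-39451 + 112489\right) = -8 + 268754 \cdot 73038 = -8 + 19629254652 = 19629254644$)
$\left(351750 + E\right) \left(-314474 - 81708\right) = \left(351750 + 19629254644\right) \left(-314474 - 81708\right) = 19629606394 \left(-396182\right) = -7776896720387708$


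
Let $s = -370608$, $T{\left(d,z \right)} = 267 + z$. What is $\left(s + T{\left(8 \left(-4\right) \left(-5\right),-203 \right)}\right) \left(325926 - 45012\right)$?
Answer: $-104090997216$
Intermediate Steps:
$\left(s + T{\left(8 \left(-4\right) \left(-5\right),-203 \right)}\right) \left(325926 - 45012\right) = \left(-370608 + \left(267 - 203\right)\right) \left(325926 - 45012\right) = \left(-370608 + 64\right) 280914 = \left(-370544\right) 280914 = -104090997216$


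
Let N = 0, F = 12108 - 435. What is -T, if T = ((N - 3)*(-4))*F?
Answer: -140076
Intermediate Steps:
F = 11673
T = 140076 (T = ((0 - 3)*(-4))*11673 = -3*(-4)*11673 = 12*11673 = 140076)
-T = -1*140076 = -140076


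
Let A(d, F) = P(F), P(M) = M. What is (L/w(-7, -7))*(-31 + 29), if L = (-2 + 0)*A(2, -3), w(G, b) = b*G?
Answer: -12/49 ≈ -0.24490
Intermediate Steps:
A(d, F) = F
w(G, b) = G*b
L = 6 (L = (-2 + 0)*(-3) = -2*(-3) = 6)
(L/w(-7, -7))*(-31 + 29) = (6/((-7*(-7))))*(-31 + 29) = (6/49)*(-2) = -12/49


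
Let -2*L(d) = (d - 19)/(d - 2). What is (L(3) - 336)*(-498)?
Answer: 163344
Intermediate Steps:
L(d) = -(-19 + d)/(2*(-2 + d)) (L(d) = -(d - 19)/(2*(d - 2)) = -(-19 + d)/(2*(-2 + d)))
(L(3) - 336)*(-498) = ((19 - 1*3)/(2*(-2 + 3)) - 336)*(-498) = ((½)*(19 - 3)/1 - 336)*(-498) = ((½)*1*16 - 336)*(-498) = (8 - 336)*(-498) = -328*(-498) = 163344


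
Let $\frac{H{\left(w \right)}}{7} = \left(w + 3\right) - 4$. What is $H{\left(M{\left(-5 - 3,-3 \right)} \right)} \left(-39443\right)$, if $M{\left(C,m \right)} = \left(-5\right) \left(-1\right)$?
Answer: $-1104404$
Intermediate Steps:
$M{\left(C,m \right)} = 5$
$H{\left(w \right)} = -7 + 7 w$ ($H{\left(w \right)} = 7 \left(\left(w + 3\right) - 4\right) = 7 \left(\left(3 + w\right) - 4\right) = 7 \left(-1 + w\right) = -7 + 7 w$)
$H{\left(M{\left(-5 - 3,-3 \right)} \right)} \left(-39443\right) = \left(-7 + 7 \cdot 5\right) \left(-39443\right) = \left(-7 + 35\right) \left(-39443\right) = 28 \left(-39443\right) = -1104404$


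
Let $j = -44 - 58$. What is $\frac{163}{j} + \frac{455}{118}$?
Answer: $\frac{6794}{3009} \approx 2.2579$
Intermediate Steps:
$j = -102$ ($j = -44 - 58 = -102$)
$\frac{163}{j} + \frac{455}{118} = \frac{163}{-102} + \frac{455}{118} = 163 \left(- \frac{1}{102}\right) + 455 \cdot \frac{1}{118} = - \frac{163}{102} + \frac{455}{118} = \frac{6794}{3009}$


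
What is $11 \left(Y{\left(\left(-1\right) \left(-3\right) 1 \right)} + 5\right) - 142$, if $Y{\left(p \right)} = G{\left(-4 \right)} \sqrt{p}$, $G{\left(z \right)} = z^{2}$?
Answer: $-87 + 176 \sqrt{3} \approx 217.84$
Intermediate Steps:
$Y{\left(p \right)} = 16 \sqrt{p}$ ($Y{\left(p \right)} = \left(-4\right)^{2} \sqrt{p} = 16 \sqrt{p}$)
$11 \left(Y{\left(\left(-1\right) \left(-3\right) 1 \right)} + 5\right) - 142 = 11 \left(16 \sqrt{\left(-1\right) \left(-3\right) 1} + 5\right) - 142 = 11 \left(16 \sqrt{3 \cdot 1} + 5\right) - 142 = 11 \left(16 \sqrt{3} + 5\right) - 142 = 11 \left(5 + 16 \sqrt{3}\right) - 142 = \left(55 + 176 \sqrt{3}\right) - 142 = -87 + 176 \sqrt{3}$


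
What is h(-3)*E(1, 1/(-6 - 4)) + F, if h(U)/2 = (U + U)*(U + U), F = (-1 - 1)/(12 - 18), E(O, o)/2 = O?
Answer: 433/3 ≈ 144.33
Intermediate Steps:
E(O, o) = 2*O
F = 1/3 (F = -2/(-6) = -2*(-1/6) = 1/3 ≈ 0.33333)
h(U) = 8*U**2 (h(U) = 2*((U + U)*(U + U)) = 2*((2*U)*(2*U)) = 2*(4*U**2) = 8*U**2)
h(-3)*E(1, 1/(-6 - 4)) + F = (8*(-3)**2)*(2*1) + 1/3 = (8*9)*2 + 1/3 = 72*2 + 1/3 = 144 + 1/3 = 433/3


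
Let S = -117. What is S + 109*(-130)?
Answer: -14287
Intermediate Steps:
S + 109*(-130) = -117 + 109*(-130) = -117 - 14170 = -14287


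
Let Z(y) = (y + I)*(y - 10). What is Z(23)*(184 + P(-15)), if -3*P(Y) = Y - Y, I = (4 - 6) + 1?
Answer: 52624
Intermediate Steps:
I = -1 (I = -2 + 1 = -1)
P(Y) = 0 (P(Y) = -(Y - Y)/3 = -1/3*0 = 0)
Z(y) = (-1 + y)*(-10 + y) (Z(y) = (y - 1)*(y - 10) = (-1 + y)*(-10 + y))
Z(23)*(184 + P(-15)) = (10 + 23**2 - 11*23)*(184 + 0) = (10 + 529 - 253)*184 = 286*184 = 52624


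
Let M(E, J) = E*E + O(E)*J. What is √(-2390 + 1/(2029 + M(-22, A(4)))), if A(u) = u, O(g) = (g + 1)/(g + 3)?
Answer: I*√5467851992001/47831 ≈ 48.888*I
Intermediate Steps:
O(g) = (1 + g)/(3 + g)
M(E, J) = E² + J*(1 + E)/(3 + E) (M(E, J) = E*E + ((1 + E)/(3 + E))*J = E² + J*(1 + E)/(3 + E))
√(-2390 + 1/(2029 + M(-22, A(4)))) = √(-2390 + 1/(2029 + (4*(1 - 22) + (-22)²*(3 - 22))/(3 - 22))) = √(-2390 + 1/(2029 + (4*(-21) + 484*(-19))/(-19))) = √(-2390 + 1/(2029 - (-84 - 9196)/19)) = √(-2390 + 1/(2029 - 1/19*(-9280))) = √(-2390 + 1/(2029 + 9280/19)) = √(-2390 + 1/(47831/19)) = √(-2390 + 19/47831) = √(-114316071/47831) = I*√5467851992001/47831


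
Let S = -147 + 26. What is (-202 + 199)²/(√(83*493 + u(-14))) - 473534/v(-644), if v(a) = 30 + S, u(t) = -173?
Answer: 473534/91 + 3*√40746/13582 ≈ 5203.7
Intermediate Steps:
S = -121
v(a) = -91 (v(a) = 30 - 121 = -91)
(-202 + 199)²/(√(83*493 + u(-14))) - 473534/v(-644) = (-202 + 199)²/(√(83*493 - 173)) - 473534/(-91) = (-3)²/(√(40919 - 173)) - 473534*(-1/91) = 9/(√40746) + 473534/91 = 9*(√40746/40746) + 473534/91 = 3*√40746/13582 + 473534/91 = 473534/91 + 3*√40746/13582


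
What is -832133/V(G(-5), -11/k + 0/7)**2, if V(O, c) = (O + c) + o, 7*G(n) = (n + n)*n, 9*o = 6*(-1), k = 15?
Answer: -1019362925/40401 ≈ -25231.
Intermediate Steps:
o = -2/3 (o = (6*(-1))/9 = (1/9)*(-6) = -2/3 ≈ -0.66667)
G(n) = 2*n**2/7 (G(n) = ((n + n)*n)/7 = ((2*n)*n)/7 = (2*n**2)/7 = 2*n**2/7)
V(O, c) = -2/3 + O + c (V(O, c) = (O + c) - 2/3 = -2/3 + O + c)
-832133/V(G(-5), -11/k + 0/7)**2 = -832133/(-2/3 + (2/7)*(-5)**2 + (-11/15 + 0/7))**2 = -832133/(-2/3 + (2/7)*25 + (-11*1/15 + 0*(1/7)))**2 = -832133/(-2/3 + 50/7 + (-11/15 + 0))**2 = -832133/(-2/3 + 50/7 - 11/15)**2 = -832133/((201/35)**2) = -832133/40401/1225 = -832133*1225/40401 = -1019362925/40401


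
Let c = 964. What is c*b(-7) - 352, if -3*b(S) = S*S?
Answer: -48292/3 ≈ -16097.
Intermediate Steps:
b(S) = -S²/3 (b(S) = -S*S/3 = -S²/3)
c*b(-7) - 352 = 964*(-⅓*(-7)²) - 352 = 964*(-⅓*49) - 352 = 964*(-49/3) - 352 = -47236/3 - 352 = -48292/3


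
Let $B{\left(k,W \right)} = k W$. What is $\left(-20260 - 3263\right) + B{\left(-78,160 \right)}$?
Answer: $-36003$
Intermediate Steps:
$B{\left(k,W \right)} = W k$
$\left(-20260 - 3263\right) + B{\left(-78,160 \right)} = \left(-20260 - 3263\right) + 160 \left(-78\right) = -23523 - 12480 = -36003$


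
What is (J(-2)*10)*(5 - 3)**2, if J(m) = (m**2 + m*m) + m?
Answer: 240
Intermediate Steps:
J(m) = m + 2*m**2 (J(m) = (m**2 + m**2) + m = 2*m**2 + m = m + 2*m**2)
(J(-2)*10)*(5 - 3)**2 = (-2*(1 + 2*(-2))*10)*(5 - 3)**2 = (-2*(1 - 4)*10)*2**2 = (-2*(-3)*10)*4 = (6*10)*4 = 60*4 = 240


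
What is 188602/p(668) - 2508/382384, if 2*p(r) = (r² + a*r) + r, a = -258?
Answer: 8971762997/6561422652 ≈ 1.3673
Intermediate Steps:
p(r) = r²/2 - 257*r/2 (p(r) = ((r² - 258*r) + r)/2 = (r² - 257*r)/2 = r²/2 - 257*r/2)
188602/p(668) - 2508/382384 = 188602/(((½)*668*(-257 + 668))) - 2508/382384 = 188602/(((½)*668*411)) - 2508*1/382384 = 188602/137274 - 627/95596 = 188602*(1/137274) - 627/95596 = 94301/68637 - 627/95596 = 8971762997/6561422652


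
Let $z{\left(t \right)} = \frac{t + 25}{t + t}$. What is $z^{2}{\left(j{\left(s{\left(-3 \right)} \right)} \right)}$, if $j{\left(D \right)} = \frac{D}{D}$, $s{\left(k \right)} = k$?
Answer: $169$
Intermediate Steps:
$j{\left(D \right)} = 1$
$z{\left(t \right)} = \frac{25 + t}{2 t}$
$z^{2}{\left(j{\left(s{\left(-3 \right)} \right)} \right)} = \left(\frac{25 + 1}{2 \cdot 1}\right)^{2} = \left(\frac{1}{2} \cdot 1 \cdot 26\right)^{2} = 13^{2} = 169$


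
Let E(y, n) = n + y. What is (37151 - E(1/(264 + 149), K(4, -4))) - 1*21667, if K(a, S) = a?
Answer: 6393239/413 ≈ 15480.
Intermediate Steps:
(37151 - E(1/(264 + 149), K(4, -4))) - 1*21667 = (37151 - (4 + 1/(264 + 149))) - 1*21667 = (37151 - (4 + 1/413)) - 21667 = (37151 - 1*1653/413) - 21667 = (37151 - 1653/413) - 21667 = 15341710/413 - 21667 = 6393239/413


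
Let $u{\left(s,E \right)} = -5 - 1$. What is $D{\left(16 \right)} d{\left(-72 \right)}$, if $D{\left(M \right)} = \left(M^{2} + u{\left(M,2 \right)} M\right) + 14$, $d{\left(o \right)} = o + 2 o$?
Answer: $-37584$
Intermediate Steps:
$u{\left(s,E \right)} = -6$
$d{\left(o \right)} = 3 o$
$D{\left(M \right)} = 14 + M^{2} - 6 M$ ($D{\left(M \right)} = \left(M^{2} - 6 M\right) + 14 = 14 + M^{2} - 6 M$)
$D{\left(16 \right)} d{\left(-72 \right)} = \left(14 + 16^{2} - 96\right) 3 \left(-72\right) = \left(14 + 256 - 96\right) \left(-216\right) = 174 \left(-216\right) = -37584$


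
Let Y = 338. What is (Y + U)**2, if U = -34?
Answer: 92416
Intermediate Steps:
(Y + U)**2 = (338 - 34)**2 = 304**2 = 92416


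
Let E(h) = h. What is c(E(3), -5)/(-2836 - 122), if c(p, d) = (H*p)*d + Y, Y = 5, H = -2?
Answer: -35/2958 ≈ -0.011832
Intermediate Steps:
c(p, d) = 5 - 2*d*p (c(p, d) = (-2*p)*d + 5 = -2*d*p + 5 = 5 - 2*d*p)
c(E(3), -5)/(-2836 - 122) = (5 - 2*(-5)*3)/(-2836 - 122) = (5 + 30)/(-2958) = -1/2958*35 = -35/2958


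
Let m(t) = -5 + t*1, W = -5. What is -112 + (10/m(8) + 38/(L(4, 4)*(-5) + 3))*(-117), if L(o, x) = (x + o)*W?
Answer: -106352/203 ≈ -523.90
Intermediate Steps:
L(o, x) = -5*o - 5*x (L(o, x) = (x + o)*(-5) = (o + x)*(-5) = -5*o - 5*x)
m(t) = -5 + t
-112 + (10/m(8) + 38/(L(4, 4)*(-5) + 3))*(-117) = -112 + (10/(-5 + 8) + 38/((-5*4 - 5*4)*(-5) + 3))*(-117) = -112 + (10/3 + 38/((-20 - 20)*(-5) + 3))*(-117) = -112 + (10*(⅓) + 38/(-40*(-5) + 3))*(-117) = -112 + (10/3 + 38/(200 + 3))*(-117) = -112 + (10/3 + 38/203)*(-117) = -112 + (2144/609)*(-117) = -112 - 83616/203 = -106352/203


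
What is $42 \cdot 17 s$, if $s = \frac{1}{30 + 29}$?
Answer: $\frac{714}{59} \approx 12.102$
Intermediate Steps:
$s = \frac{1}{59} \approx 0.016949$
$42 \cdot 17 s = 42 \cdot 17 \cdot \frac{1}{59} = 714 \cdot \frac{1}{59} = \frac{714}{59}$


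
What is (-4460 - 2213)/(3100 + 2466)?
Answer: -6673/5566 ≈ -1.1989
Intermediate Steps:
(-4460 - 2213)/(3100 + 2466) = -6673/5566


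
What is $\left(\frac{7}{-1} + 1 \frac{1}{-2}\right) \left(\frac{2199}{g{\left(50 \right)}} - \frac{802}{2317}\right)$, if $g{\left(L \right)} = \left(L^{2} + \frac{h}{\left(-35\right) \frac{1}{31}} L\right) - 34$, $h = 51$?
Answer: $- \frac{172505385}{2242856} \approx -76.913$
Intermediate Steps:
$g{\left(L \right)} = -34 + L^{2} - \frac{1581 L}{35}$ ($g{\left(L \right)} = \left(L^{2} + \frac{51}{\left(-35\right) \frac{1}{31}} L\right) - 34 = \left(L^{2} + \frac{51}{- \frac{35}{31}} L\right) - 34 = \left(L^{2} + 51 \left(- \frac{31}{35}\right) L\right) - 34 = \left(L^{2} - \frac{1581 L}{35}\right) - 34 = -34 + L^{2} - \frac{1581 L}{35}$)
$\left(\frac{7}{-1} + 1 \frac{1}{-2}\right) \left(\frac{2199}{g{\left(50 \right)}} - \frac{802}{2317}\right) = \left(\frac{7}{-1} + 1 \frac{1}{-2}\right) \left(\frac{2199}{-34 + 50^{2} - \frac{15810}{7}} - \frac{802}{2317}\right) = \left(7 \left(-1\right) + 1 \left(- \frac{1}{2}\right)\right) \left(\frac{2199}{-34 + 2500 - \frac{15810}{7}} - \frac{802}{2317}\right) = \left(-7 - \frac{1}{2}\right) \left(\frac{2199}{\frac{1452}{7}} - \frac{802}{2317}\right) = - \frac{15 \left(2199 \cdot \frac{7}{1452} - \frac{802}{2317}\right)}{2} = - \frac{15 \left(\frac{5131}{484} - \frac{802}{2317}\right)}{2} = \left(- \frac{15}{2}\right) \frac{11500359}{1121428} = - \frac{172505385}{2242856}$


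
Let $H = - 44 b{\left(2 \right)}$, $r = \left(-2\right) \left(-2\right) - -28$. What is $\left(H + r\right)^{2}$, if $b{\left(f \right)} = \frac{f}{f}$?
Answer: $144$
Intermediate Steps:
$r = 32$ ($r = 4 + 28 = 32$)
$b{\left(f \right)} = 1$
$H = -44$ ($H = \left(-44\right) 1 = -44$)
$\left(H + r\right)^{2} = \left(-44 + 32\right)^{2} = \left(-12\right)^{2} = 144$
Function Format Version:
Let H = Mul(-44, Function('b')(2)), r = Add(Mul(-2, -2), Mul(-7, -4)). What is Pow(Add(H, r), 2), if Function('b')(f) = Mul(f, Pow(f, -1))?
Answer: 144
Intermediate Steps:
r = 32 (r = Add(4, 28) = 32)
Function('b')(f) = 1
H = -44 (H = Mul(-44, 1) = -44)
Pow(Add(H, r), 2) = Pow(Add(-44, 32), 2) = Pow(-12, 2) = 144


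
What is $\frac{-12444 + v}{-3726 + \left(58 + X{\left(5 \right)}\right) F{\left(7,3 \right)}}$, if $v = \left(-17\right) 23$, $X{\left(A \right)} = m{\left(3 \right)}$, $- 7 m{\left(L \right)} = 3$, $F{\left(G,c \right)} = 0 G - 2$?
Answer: $\frac{89845}{26888} \approx 3.3415$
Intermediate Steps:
$F{\left(G,c \right)} = -2$ ($F{\left(G,c \right)} = 0 + \left(-5 + 3\right) = 0 - 2 = -2$)
$m{\left(L \right)} = - \frac{3}{7}$ ($m{\left(L \right)} = \left(- \frac{1}{7}\right) 3 = - \frac{3}{7}$)
$X{\left(A \right)} = - \frac{3}{7}$
$v = -391$
$\frac{-12444 + v}{-3726 + \left(58 + X{\left(5 \right)}\right) F{\left(7,3 \right)}} = \frac{-12444 - 391}{-3726 + \left(58 - \frac{3}{7}\right) \left(-2\right)} = - \frac{12835}{-3726 + \frac{403}{7} \left(-2\right)} = - \frac{12835}{-3726 - \frac{806}{7}} = - \frac{12835}{- \frac{26888}{7}} = \left(-12835\right) \left(- \frac{7}{26888}\right) = \frac{89845}{26888}$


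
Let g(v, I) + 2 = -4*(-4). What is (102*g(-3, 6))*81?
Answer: 115668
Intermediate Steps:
g(v, I) = 14 (g(v, I) = -2 - 4*(-4) = -2 + 16 = 14)
(102*g(-3, 6))*81 = (102*14)*81 = 1428*81 = 115668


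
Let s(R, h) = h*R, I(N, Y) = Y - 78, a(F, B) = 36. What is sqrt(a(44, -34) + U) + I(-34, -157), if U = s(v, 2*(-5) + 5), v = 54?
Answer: -235 + 3*I*sqrt(26) ≈ -235.0 + 15.297*I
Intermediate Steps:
I(N, Y) = -78 + Y
s(R, h) = R*h
U = -270 (U = 54*(2*(-5) + 5) = 54*(-10 + 5) = 54*(-5) = -270)
sqrt(a(44, -34) + U) + I(-34, -157) = sqrt(36 - 270) + (-78 - 157) = sqrt(-234) - 235 = 3*I*sqrt(26) - 235 = -235 + 3*I*sqrt(26)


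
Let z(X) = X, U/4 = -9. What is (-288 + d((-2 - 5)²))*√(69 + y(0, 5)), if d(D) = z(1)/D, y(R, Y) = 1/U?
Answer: -14111*√2483/294 ≈ -2391.7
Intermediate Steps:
U = -36 (U = 4*(-9) = -36)
y(R, Y) = -1/36 (y(R, Y) = 1/(-36) = -1/36)
d(D) = 1/D
(-288 + d((-2 - 5)²))*√(69 + y(0, 5)) = (-288 + 1/((-2 - 5)²))*√(69 - 1/36) = (-288 + 1/((-7)²))*√(2483/36) = (-288 + 1/49)*(√2483/6) = -14111*√2483/294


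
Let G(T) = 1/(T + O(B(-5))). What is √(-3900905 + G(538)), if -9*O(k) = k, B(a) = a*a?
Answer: 4*I*√5657162888387/4817 ≈ 1975.1*I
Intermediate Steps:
B(a) = a²
O(k) = -k/9
G(T) = 1/(-25/9 + T) (G(T) = 1/(T - ⅑*(-5)²) = 1/(T - ⅑*25) = 1/(T - 25/9) = 1/(-25/9 + T))
√(-3900905 + G(538)) = √(-3900905 + 9/(-25 + 9*538)) = √(-3900905 + 9/(-25 + 4842)) = √(-3900905 + 9/4817) = √(-18790659376/4817) = 4*I*√5657162888387/4817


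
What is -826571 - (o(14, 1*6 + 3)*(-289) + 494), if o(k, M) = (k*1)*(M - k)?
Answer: -847295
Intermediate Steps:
o(k, M) = k*(M - k)
-826571 - (o(14, 1*6 + 3)*(-289) + 494) = -826571 - ((14*((1*6 + 3) - 1*14))*(-289) + 494) = -826571 - ((14*((6 + 3) - 14))*(-289) + 494) = -826571 - ((14*(9 - 14))*(-289) + 494) = -826571 - ((14*(-5))*(-289) + 494) = -826571 - (-70*(-289) + 494) = -826571 - (20230 + 494) = -826571 - 1*20724 = -826571 - 20724 = -847295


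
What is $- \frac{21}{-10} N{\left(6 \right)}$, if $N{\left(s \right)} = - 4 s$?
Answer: $- \frac{252}{5} \approx -50.4$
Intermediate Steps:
$- \frac{21}{-10} N{\left(6 \right)} = - \frac{21}{-10} \left(\left(-4\right) 6\right) = \left(-21\right) \left(- \frac{1}{10}\right) \left(-24\right) = \frac{21}{10} \left(-24\right) = - \frac{252}{5}$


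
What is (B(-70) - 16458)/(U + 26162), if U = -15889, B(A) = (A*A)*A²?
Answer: 23993542/10273 ≈ 2335.6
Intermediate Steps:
B(A) = A⁴ (B(A) = A²*A² = A⁴)
(B(-70) - 16458)/(U + 26162) = ((-70)⁴ - 16458)/(-15889 + 26162) = (24010000 - 16458)/10273 = 23993542*(1/10273) = 23993542/10273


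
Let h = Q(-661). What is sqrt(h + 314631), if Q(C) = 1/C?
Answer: sqrt(137468890490)/661 ≈ 560.92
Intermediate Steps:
h = -1/661 (h = 1/(-661) = -1/661 ≈ -0.0015129)
sqrt(h + 314631) = sqrt(-1/661 + 314631) = sqrt(207971090/661) = sqrt(137468890490)/661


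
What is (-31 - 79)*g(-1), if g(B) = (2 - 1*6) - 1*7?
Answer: 1210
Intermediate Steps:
g(B) = -11 (g(B) = (2 - 6) - 7 = -4 - 7 = -11)
(-31 - 79)*g(-1) = (-31 - 79)*(-11) = -110*(-11) = 1210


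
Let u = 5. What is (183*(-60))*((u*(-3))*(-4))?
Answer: -658800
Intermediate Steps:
(183*(-60))*((u*(-3))*(-4)) = (183*(-60))*((5*(-3))*(-4)) = -(-164700)*(-4) = -10980*60 = -658800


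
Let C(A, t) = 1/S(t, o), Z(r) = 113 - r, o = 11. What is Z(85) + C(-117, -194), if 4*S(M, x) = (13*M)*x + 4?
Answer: 388330/13869 ≈ 28.000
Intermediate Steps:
S(M, x) = 1 + 13*M*x/4 (S(M, x) = ((13*M)*x + 4)/4 = (13*M*x + 4)/4 = (4 + 13*M*x)/4 = 1 + 13*M*x/4)
C(A, t) = 1/(1 + 143*t/4) (C(A, t) = 1/(1 + (13/4)*t*11) = 1/(1 + 143*t/4))
Z(85) + C(-117, -194) = (113 - 1*85) + 4/(4 + 143*(-194)) = (113 - 85) + 4/(4 - 27742) = 28 + 4/(-27738) = 28 + 4*(-1/27738) = 28 - 2/13869 = 388330/13869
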